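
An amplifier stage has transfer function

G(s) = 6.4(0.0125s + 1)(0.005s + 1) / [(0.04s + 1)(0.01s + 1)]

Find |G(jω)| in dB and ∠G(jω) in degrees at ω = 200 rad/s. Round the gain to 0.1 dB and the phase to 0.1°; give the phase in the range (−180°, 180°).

2.6 dB, -33.1°

At ω = 200 rad/s:
zero (1 + j200·0.0125) = 1 + j2.5 → |·| ≈ 2.6926, ∠ ≈ 68.20°
zero (1 + j200·0.005) = 1 + j1 → |·| ≈ 1.4142, ∠ ≈ 45.00°
pole (1 + j200·0.04) = 1 + j8 → |·| ≈ 8.0623, ∠ ≈ 82.87°
pole (1 + j200·0.01) = 1 + j2 → |·| ≈ 2.2361, ∠ ≈ 63.43°
|G| = 6.4 · 2.6926 · 1.4142 / (8.0623 · 2.2361) ≈ 1.3518
Gain = 20 log₁₀(1.3518) ≈ 2.62 dB
∠G = (68.20° + 45.00°) − (82.87° + 63.43°) = -33.10°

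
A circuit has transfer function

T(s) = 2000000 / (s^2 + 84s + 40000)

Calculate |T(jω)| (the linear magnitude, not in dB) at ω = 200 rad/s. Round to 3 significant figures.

119

At s = jω = j200:
quadratic: (j200)² + 84·j200 + 40000 = 0 + j16800 → |·| ≈ 16800, ∠ ≈ 90.00°
|T| = 2000000 / 16800 ≈ 119.05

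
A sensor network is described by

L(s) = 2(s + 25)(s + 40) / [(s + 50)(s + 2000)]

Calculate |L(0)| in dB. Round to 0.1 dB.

-34.0 dB

L(0) = 2·25·40 / (50·2000) = 0.02
20 log₁₀(0.02) ≈ -33.98 dB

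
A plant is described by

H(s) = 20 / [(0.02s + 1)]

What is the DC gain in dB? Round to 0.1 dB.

26.0 dB

H(0) = 20 · 1 / 1 = 20
20 log₁₀(20) ≈ 26.02 dB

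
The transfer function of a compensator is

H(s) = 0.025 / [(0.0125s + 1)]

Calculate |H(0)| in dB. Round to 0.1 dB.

H(0) = 0.025 · 1 / 1 = 0.025
20 log₁₀(0.025) ≈ -32.04 dB

-32.0 dB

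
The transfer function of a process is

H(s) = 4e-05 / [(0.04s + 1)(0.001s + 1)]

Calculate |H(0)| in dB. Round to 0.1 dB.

H(0) = 4e-05 · 1 / 1 = 4e-05
20 log₁₀(4e-05) ≈ -87.96 dB

-88.0 dB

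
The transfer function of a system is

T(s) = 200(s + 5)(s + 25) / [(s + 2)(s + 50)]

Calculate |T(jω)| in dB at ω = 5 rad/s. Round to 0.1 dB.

42.5 dB

At s = jω = j5:
zero (s+5): 5 + j5 → |·| = √(5²+5²) = √50 ≈ 7.0711, ∠ = arctan(5/5) ≈ 45.00°
zero (s+25): 25 + j5 → |·| = √(25²+5²) = √650 ≈ 25.495, ∠ = arctan(5/25) ≈ 11.31°
pole (s+2): 2 + j5 → |·| = √(2²+5²) = √29 ≈ 5.3852, ∠ = arctan(5/2) ≈ 68.20°
pole (s+50): 50 + j5 → |·| = √(50²+5²) = √2525 ≈ 50.249, ∠ = arctan(5/50) ≈ 5.71°
|T| = 200 · 180.28 / 270.6 ≈ 133.24
Gain = 20 log₁₀(133.24) ≈ 42.49 dB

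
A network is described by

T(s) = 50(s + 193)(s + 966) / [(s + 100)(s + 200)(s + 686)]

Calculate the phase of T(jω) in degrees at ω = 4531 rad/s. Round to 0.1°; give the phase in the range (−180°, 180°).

-92.1°

At s = jω = j4531:
zero (s+193): 193 + j4531 → |·| = √(193²+4531²) = √20567210 ≈ 4535.1, ∠ = arctan(4531/193) ≈ 87.56°
zero (s+966): 966 + j4531 → |·| = √(966²+4531²) = √21463117 ≈ 4632.8, ∠ = arctan(4531/966) ≈ 77.96°
pole (s+100): 100 + j4531 → |·| = √(100²+4531²) = √20539961 ≈ 4532.1, ∠ = arctan(4531/100) ≈ 88.74°
pole (s+200): 200 + j4531 → |·| = √(200²+4531²) = √20569961 ≈ 4535.4, ∠ = arctan(4531/200) ≈ 87.47°
pole (s+686): 686 + j4531 → |·| = √(686²+4531²) = √21000557 ≈ 4582.6, ∠ = arctan(4531/686) ≈ 81.39°
∠T = 165.52° − 257.60° = -92.08°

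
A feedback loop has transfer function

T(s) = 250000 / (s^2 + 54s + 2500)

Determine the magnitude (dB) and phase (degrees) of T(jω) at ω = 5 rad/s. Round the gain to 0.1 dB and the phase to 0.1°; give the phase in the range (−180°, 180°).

At s = jω = j5:
quadratic: (j5)² + 54·j5 + 2500 = 2475 + j270 → |·| ≈ 2489.7, ∠ ≈ 6.23°
|T| = 250000 / 2489.7 ≈ 100.41
Gain = 20 log₁₀(100.41) ≈ 40.04 dB
∠T = 0.00° − 6.23° = -6.23°

40.0 dB, -6.2°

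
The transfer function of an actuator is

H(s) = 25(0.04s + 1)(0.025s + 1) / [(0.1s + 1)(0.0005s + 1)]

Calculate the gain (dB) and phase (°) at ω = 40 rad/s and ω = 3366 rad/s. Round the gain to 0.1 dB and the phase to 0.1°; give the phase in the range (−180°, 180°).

At ω = 40 rad/s:
zero (1 + j40·0.04) = 1 + j1.6 → |·| ≈ 1.8868, ∠ ≈ 57.99°
zero (1 + j40·0.025) = 1 + j1 → |·| ≈ 1.4142, ∠ ≈ 45.00°
pole (1 + j40·0.1) = 1 + j4 → |·| ≈ 4.1231, ∠ ≈ 75.96°
pole (1 + j40·0.0005) = 1 + j0.02 → |·| ≈ 1.0002, ∠ ≈ 1.15°
|H| = 25 · 1.8868 · 1.4142 / (4.1231 · 1.0002) ≈ 16.176
Gain = 20 log₁₀(16.176) ≈ 24.18 dB
∠H = (57.99° + 45.00°) − (75.96° + 1.15°) = 25.88°

At ω = 3366 rad/s:
zero (1 + j3366·0.04) = 1 + j134.64 → |·| ≈ 134.64, ∠ ≈ 89.57°
zero (1 + j3366·0.025) = 1 + j84.15 → |·| ≈ 84.156, ∠ ≈ 89.32°
pole (1 + j3366·0.1) = 1 + j336.6 → |·| ≈ 336.6, ∠ ≈ 89.83°
pole (1 + j3366·0.0005) = 1 + j1.683 → |·| ≈ 1.9577, ∠ ≈ 59.28°
|H| = 25 · 134.64 · 84.156 / (336.6 · 1.9577) ≈ 429.87
Gain = 20 log₁₀(429.87) ≈ 52.67 dB
∠H = (89.57° + 89.32°) − (89.83° + 59.28°) = 29.78°

ω = 40: 24.2 dB, 25.9°; ω = 3366: 52.7 dB, 29.8°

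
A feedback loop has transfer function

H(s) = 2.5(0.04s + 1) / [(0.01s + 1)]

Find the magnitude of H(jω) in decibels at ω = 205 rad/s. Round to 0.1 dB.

19.1 dB

At ω = 205 rad/s:
zero (1 + j205·0.04) = 1 + j8.2 → |·| ≈ 8.2608, ∠ ≈ 83.05°
pole (1 + j205·0.01) = 1 + j2.05 → |·| ≈ 2.2809, ∠ ≈ 64.00°
|H| = 2.5 · 8.2608 / (2.2809) ≈ 9.0543
Gain = 20 log₁₀(9.0543) ≈ 19.14 dB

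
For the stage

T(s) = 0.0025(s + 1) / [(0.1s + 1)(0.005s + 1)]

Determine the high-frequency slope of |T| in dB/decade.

Each pole contributes −20 dB/decade at high frequency; each zero contributes +20 dB/decade.
Net: 1 zero(s) − 2 pole(s) → -20 dB/decade.

-20 dB/decade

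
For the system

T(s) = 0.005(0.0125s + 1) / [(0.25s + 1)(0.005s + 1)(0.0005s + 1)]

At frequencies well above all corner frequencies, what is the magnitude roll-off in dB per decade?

-40 dB/decade

Each pole contributes −20 dB/decade at high frequency; each zero contributes +20 dB/decade.
Net: 1 zero(s) − 3 pole(s) → -40 dB/decade.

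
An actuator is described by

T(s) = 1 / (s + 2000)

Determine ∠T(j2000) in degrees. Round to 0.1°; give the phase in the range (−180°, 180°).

At s = jω = j2000:
pole (s+2000): 2000 + j2000 → |·| = √(2000²+2000²) = √8000000 ≈ 2828.4, ∠ = arctan(2000/2000) ≈ 45.00°
∠T = 0.00° − 45.00° = -45.00°

-45.0°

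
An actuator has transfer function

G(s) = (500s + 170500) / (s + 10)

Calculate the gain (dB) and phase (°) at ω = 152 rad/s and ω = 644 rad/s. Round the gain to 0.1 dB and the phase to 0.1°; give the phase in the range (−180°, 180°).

ω = 152: 61.8 dB, -62.2°; ω = 644: 55.1 dB, -27.0°

Substitute s = j152:
Numerator: 500(j152) + 170500 = 170500 + j76000
Denominator: (j152) + 10 = 10 + j152
|N| = √(170500² + 76000²) ≈ 1.8667e+05, ∠N ≈ 24.02°
|D| = √(10² + 152²) ≈ 152.33, ∠D ≈ 86.24°
|G| = 1.8667e+05 / 152.33 ≈ 1225.4
Gain = 20 log₁₀(1225.4) ≈ 61.77 dB
∠G = 24.02° − 86.24° = -62.22°

Substitute s = j644:
Numerator: 500(j644) + 170500 = 170500 + j322000
Denominator: (j644) + 10 = 10 + j644
|N| = √(170500² + 322000²) ≈ 3.6435e+05, ∠N ≈ 62.10°
|D| = √(10² + 644²) ≈ 644.08, ∠D ≈ 89.11°
|G| = 3.6435e+05 / 644.08 ≈ 565.69
Gain = 20 log₁₀(565.69) ≈ 55.05 dB
∠G = 62.10° − 89.11° = -27.01°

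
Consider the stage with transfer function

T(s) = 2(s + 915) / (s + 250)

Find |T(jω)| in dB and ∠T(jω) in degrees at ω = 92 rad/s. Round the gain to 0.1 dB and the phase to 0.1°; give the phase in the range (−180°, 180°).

At s = jω = j92:
zero (s+915): 915 + j92 → |·| = √(915²+92²) = √845689 ≈ 919.61, ∠ = arctan(92/915) ≈ 5.74°
pole (s+250): 250 + j92 → |·| = √(250²+92²) = √70964 ≈ 266.39, ∠ = arctan(92/250) ≈ 20.20°
|T| = 2 · 919.61 / 266.39 ≈ 6.9042
Gain = 20 log₁₀(6.9042) ≈ 16.78 dB
∠T = 5.74° − 20.20° = -14.46°

16.8 dB, -14.5°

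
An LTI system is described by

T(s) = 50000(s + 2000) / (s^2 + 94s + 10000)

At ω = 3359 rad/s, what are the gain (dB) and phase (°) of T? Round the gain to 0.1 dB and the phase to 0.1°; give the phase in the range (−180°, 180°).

At s = jω = j3359:
zero (s+2000): 2000 + j3359 → |·| = √(2000²+3359²) = √15282881 ≈ 3909.3, ∠ = arctan(3359/2000) ≈ 59.23°
quadratic: (j3359)² + 94·j3359 + 10000 = -11272881 + j315746 → |·| ≈ 1.1277e+07, ∠ ≈ 178.40°
|T| = 50000 · 3909.3 / 1.1277e+07 ≈ 17.333
Gain = 20 log₁₀(17.333) ≈ 24.78 dB
∠T = 59.23° − 178.40° = -119.17°

24.8 dB, -119.2°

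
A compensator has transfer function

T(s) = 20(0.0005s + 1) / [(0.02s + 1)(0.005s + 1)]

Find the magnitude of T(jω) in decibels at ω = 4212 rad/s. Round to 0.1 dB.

-31.6 dB

At ω = 4212 rad/s:
zero (1 + j4212·0.0005) = 1 + j2.106 → |·| ≈ 2.3314, ∠ ≈ 64.60°
pole (1 + j4212·0.02) = 1 + j84.24 → |·| ≈ 84.246, ∠ ≈ 89.32°
pole (1 + j4212·0.005) = 1 + j21.06 → |·| ≈ 21.084, ∠ ≈ 87.28°
|T| = 20 · 2.3314 / (84.246 · 21.084) ≈ 0.026251
Gain = 20 log₁₀(0.026251) ≈ -31.62 dB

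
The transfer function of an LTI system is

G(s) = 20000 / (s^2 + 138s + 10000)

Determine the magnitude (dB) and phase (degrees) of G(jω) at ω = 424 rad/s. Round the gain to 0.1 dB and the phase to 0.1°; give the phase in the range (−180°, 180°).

-19.1 dB, -161.0°

At s = jω = j424:
quadratic: (j424)² + 138·j424 + 10000 = -169776 + j58512 → |·| ≈ 1.7958e+05, ∠ ≈ 160.98°
|G| = 20000 / 1.7958e+05 ≈ 0.11137
Gain = 20 log₁₀(0.11137) ≈ -19.06 dB
∠G = 0.00° − 160.98° = -160.98°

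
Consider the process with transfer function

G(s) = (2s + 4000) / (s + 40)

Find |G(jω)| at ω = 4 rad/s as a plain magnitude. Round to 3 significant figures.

99.5

Substitute s = j4:
Numerator: 2(j4) + 4000 = 4000 + j8
Denominator: (j4) + 40 = 40 + j4
|N| = √(4000² + 8²) ≈ 4000, ∠N ≈ 0.11°
|D| = √(40² + 4²) ≈ 40.2, ∠D ≈ 5.71°
|G| = 4000 / 40.2 ≈ 99.502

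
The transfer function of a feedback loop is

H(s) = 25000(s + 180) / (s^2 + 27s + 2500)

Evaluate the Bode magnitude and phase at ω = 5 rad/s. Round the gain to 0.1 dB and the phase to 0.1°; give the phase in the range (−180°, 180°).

65.2 dB, -1.5°

At s = jω = j5:
zero (s+180): 180 + j5 → |·| = √(180²+5²) = √32425 ≈ 180.07, ∠ = arctan(5/180) ≈ 1.59°
quadratic: (j5)² + 27·j5 + 2500 = 2475 + j135 → |·| ≈ 2478.7, ∠ ≈ 3.12°
|H| = 25000 · 180.07 / 2478.7 ≈ 1816.2
Gain = 20 log₁₀(1816.2) ≈ 65.18 dB
∠H = 1.59° − 3.12° = -1.53°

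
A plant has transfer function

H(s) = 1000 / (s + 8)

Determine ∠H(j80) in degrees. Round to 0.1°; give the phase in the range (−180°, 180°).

-84.3°

At s = jω = j80:
pole (s+8): 8 + j80 → |·| = √(8²+80²) = √6464 ≈ 80.399, ∠ = arctan(80/8) ≈ 84.29°
∠H = 0.00° − 84.29° = -84.29°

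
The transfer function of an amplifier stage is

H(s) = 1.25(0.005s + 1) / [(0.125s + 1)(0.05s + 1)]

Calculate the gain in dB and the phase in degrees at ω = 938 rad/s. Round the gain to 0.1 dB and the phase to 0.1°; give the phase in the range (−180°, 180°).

At ω = 938 rad/s:
zero (1 + j938·0.005) = 1 + j4.69 → |·| ≈ 4.7954, ∠ ≈ 77.96°
pole (1 + j938·0.125) = 1 + j117.25 → |·| ≈ 117.25, ∠ ≈ 89.51°
pole (1 + j938·0.05) = 1 + j46.9 → |·| ≈ 46.911, ∠ ≈ 88.78°
|H| = 1.25 · 4.7954 / (117.25 · 46.911) ≈ 0.0010898
Gain = 20 log₁₀(0.0010898) ≈ -59.25 dB
∠H = (77.96°) − (89.51° + 88.78°) = -100.33°

-59.3 dB, -100.3°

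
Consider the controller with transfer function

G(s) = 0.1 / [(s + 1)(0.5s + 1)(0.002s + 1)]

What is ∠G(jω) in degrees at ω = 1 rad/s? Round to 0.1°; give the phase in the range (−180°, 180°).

At ω = 1 rad/s:
pole (1 + j1·1) = 1 + j1 → |·| ≈ 1.4142, ∠ ≈ 45.00°
pole (1 + j1·0.5) = 1 + j0.5 → |·| ≈ 1.118, ∠ ≈ 26.57°
pole (1 + j1·0.002) = 1 + j0.002 → |·| ≈ 1, ∠ ≈ 0.11°
∠G = (0°) − (45.00° + 26.57° + 0.11°) = -71.68°

-71.7°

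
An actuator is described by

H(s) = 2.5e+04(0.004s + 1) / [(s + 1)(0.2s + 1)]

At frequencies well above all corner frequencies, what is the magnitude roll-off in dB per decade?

Each pole contributes −20 dB/decade at high frequency; each zero contributes +20 dB/decade.
Net: 1 zero(s) − 2 pole(s) → -20 dB/decade.

-20 dB/decade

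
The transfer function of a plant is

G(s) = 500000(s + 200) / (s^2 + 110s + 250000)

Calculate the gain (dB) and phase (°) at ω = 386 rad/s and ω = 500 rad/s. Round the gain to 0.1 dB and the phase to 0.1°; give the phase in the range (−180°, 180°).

At s = jω = j386:
zero (s+200): 200 + j386 → |·| = √(200²+386²) = √188996 ≈ 434.74, ∠ = arctan(386/200) ≈ 62.61°
quadratic: (j386)² + 110·j386 + 250000 = 101004 + j42460 → |·| ≈ 1.0957e+05, ∠ ≈ 22.80°
|G| = 500000 · 434.74 / 1.0957e+05 ≈ 1983.8
Gain = 20 log₁₀(1983.8) ≈ 65.95 dB
∠G = 62.61° − 22.80° = 39.81°

At s = jω = j500:
zero (s+200): 200 + j500 → |·| = √(200²+500²) = √290000 ≈ 538.52, ∠ = arctan(500/200) ≈ 68.20°
quadratic: (j500)² + 110·j500 + 250000 = 0 + j55000 → |·| ≈ 55000, ∠ ≈ 90.00°
|G| = 500000 · 538.52 / 55000 ≈ 4895.6
Gain = 20 log₁₀(4895.6) ≈ 73.80 dB
∠G = 68.20° − 90.00° = -21.80°

ω = 386: 66.0 dB, 39.8°; ω = 500: 73.8 dB, -21.8°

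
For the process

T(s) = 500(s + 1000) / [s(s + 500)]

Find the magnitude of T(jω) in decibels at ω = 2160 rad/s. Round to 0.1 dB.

-12.1 dB

At s = jω = j2160:
zero (s+1000): 1000 + j2160 → |·| = √(1000²+2160²) = √5665600 ≈ 2380.3, ∠ = arctan(2160/1000) ≈ 65.16°
pole (s+500): 500 + j2160 → |·| = √(500²+2160²) = √4915600 ≈ 2217.1, ∠ = arctan(2160/500) ≈ 76.97°
pole at origin: |s| = 2160, ∠ = 90.00° (in denominator)
|T| = 500 · 2380.3 / 4.7889e+06 ≈ 0.24852
Gain = 20 log₁₀(0.24852) ≈ -12.09 dB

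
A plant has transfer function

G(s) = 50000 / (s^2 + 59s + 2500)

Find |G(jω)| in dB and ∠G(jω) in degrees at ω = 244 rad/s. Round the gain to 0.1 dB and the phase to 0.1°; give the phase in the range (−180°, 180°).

-1.4 dB, -165.8°

At s = jω = j244:
quadratic: (j244)² + 59·j244 + 2500 = -57036 + j14396 → |·| ≈ 58825, ∠ ≈ 165.83°
|G| = 50000 / 58825 ≈ 0.84998
Gain = 20 log₁₀(0.84998) ≈ -1.41 dB
∠G = 0.00° − 165.83° = -165.83°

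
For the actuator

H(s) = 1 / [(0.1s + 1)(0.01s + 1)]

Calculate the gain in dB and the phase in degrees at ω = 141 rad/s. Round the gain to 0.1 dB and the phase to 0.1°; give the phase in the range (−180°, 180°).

-27.8 dB, -140.6°

At ω = 141 rad/s:
pole (1 + j141·0.1) = 1 + j14.1 → |·| ≈ 14.135, ∠ ≈ 85.94°
pole (1 + j141·0.01) = 1 + j1.41 → |·| ≈ 1.7286, ∠ ≈ 54.65°
|H| = 1 · 1 / (14.135 · 1.7286) ≈ 0.040927
Gain = 20 log₁₀(0.040927) ≈ -27.76 dB
∠H = (0°) − (85.94° + 54.65°) = -140.59°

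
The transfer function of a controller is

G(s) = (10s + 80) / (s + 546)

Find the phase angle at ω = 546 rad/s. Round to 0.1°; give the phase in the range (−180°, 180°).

Substitute s = j546:
Numerator: 10(j546) + 80 = 80 + j5460
Denominator: (j546) + 546 = 546 + j546
|N| = √(80² + 5460²) ≈ 5460.6, ∠N ≈ 89.16°
|D| = √(546² + 546²) ≈ 772.16, ∠D ≈ 45.00°
∠G = 89.16° − 45.00° = 44.16°

44.2°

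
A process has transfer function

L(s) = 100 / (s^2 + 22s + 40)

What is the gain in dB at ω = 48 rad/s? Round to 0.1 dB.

Substitute s = j48:
Numerator: 100 = 100 + j0
Denominator: (j48)^2 + 22(j48) + 40 = -2264 + j1056
|N| = √(100² + 0²) ≈ 100, ∠N ≈ 0.00°
|D| = √(2264² + 1056²) ≈ 2498.2, ∠D ≈ 154.99°
|L| = 100 / 2498.2 ≈ 0.040029
Gain = 20 log₁₀(0.040029) ≈ -27.95 dB

-28.0 dB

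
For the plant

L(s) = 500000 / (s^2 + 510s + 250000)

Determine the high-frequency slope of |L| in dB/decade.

-40 dB/decade

Each pole contributes −20 dB/decade at high frequency; each zero contributes +20 dB/decade.
Net: 0 zero(s) − 2 pole(s) → -40 dB/decade.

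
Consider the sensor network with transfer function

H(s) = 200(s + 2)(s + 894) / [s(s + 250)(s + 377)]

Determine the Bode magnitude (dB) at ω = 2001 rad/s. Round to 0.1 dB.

-19.4 dB

At s = jω = j2001:
zero (s+2): 2 + j2001 → |·| = √(2²+2001²) = √4004005 ≈ 2001, ∠ = arctan(2001/2) ≈ 89.94°
zero (s+894): 894 + j2001 → |·| = √(894²+2001²) = √4803237 ≈ 2191.6, ∠ = arctan(2001/894) ≈ 65.93°
pole (s+250): 250 + j2001 → |·| = √(250²+2001²) = √4066501 ≈ 2016.6, ∠ = arctan(2001/250) ≈ 82.88°
pole (s+377): 377 + j2001 → |·| = √(377²+2001²) = √4146130 ≈ 2036.2, ∠ = arctan(2001/377) ≈ 79.33°
pole at origin: |s| = 2001, ∠ = 90.00° (in denominator)
|H| = 200 · 4.3854e+06 / 8.2165e+09 ≈ 0.10675
Gain = 20 log₁₀(0.10675) ≈ -19.43 dB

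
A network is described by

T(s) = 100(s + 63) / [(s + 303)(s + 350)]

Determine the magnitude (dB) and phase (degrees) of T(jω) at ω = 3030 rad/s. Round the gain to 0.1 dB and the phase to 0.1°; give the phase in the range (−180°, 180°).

At s = jω = j3030:
zero (s+63): 63 + j3030 → |·| = √(63²+3030²) = √9184869 ≈ 3030.7, ∠ = arctan(3030/63) ≈ 88.81°
pole (s+303): 303 + j3030 → |·| = √(303²+3030²) = √9272709 ≈ 3045.1, ∠ = arctan(3030/303) ≈ 84.29°
pole (s+350): 350 + j3030 → |·| = √(350²+3030²) = √9303400 ≈ 3050.1, ∠ = arctan(3030/350) ≈ 83.41°
|T| = 100 · 3030.7 / 9.2879e+06 ≈ 0.032631
Gain = 20 log₁₀(0.032631) ≈ -29.73 dB
∠T = 88.81° − 167.70° = -78.89°

-29.7 dB, -78.9°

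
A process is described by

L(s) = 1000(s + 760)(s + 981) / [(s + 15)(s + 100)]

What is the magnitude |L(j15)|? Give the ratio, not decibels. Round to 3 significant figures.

At s = jω = j15:
zero (s+760): 760 + j15 → |·| = √(760²+15²) = √577825 ≈ 760.15, ∠ = arctan(15/760) ≈ 1.13°
zero (s+981): 981 + j15 → |·| = √(981²+15²) = √962586 ≈ 981.11, ∠ = arctan(15/981) ≈ 0.88°
pole (s+15): 15 + j15 → |·| = √(15²+15²) = √450 ≈ 21.213, ∠ = arctan(15/15) ≈ 45.00°
pole (s+100): 100 + j15 → |·| = √(100²+15²) = √10225 ≈ 101.12, ∠ = arctan(15/100) ≈ 8.53°
|L| = 1000 · 7.4579e+05 / 2145.1 ≈ 3.4767e+05

3.48e+05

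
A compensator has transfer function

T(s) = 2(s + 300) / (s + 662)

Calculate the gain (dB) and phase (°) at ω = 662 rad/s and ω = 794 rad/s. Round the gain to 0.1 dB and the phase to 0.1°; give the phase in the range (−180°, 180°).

At s = jω = j662:
zero (s+300): 300 + j662 → |·| = √(300²+662²) = √528244 ≈ 726.8, ∠ = arctan(662/300) ≈ 65.62°
pole (s+662): 662 + j662 → |·| = √(662²+662²) = √876488 ≈ 936.21, ∠ = arctan(662/662) ≈ 45.00°
|T| = 2 · 726.8 / 936.21 ≈ 1.5526
Gain = 20 log₁₀(1.5526) ≈ 3.82 dB
∠T = 65.62° − 45.00° = 20.62°

At s = jω = j794:
zero (s+300): 300 + j794 → |·| = √(300²+794²) = √720436 ≈ 848.79, ∠ = arctan(794/300) ≈ 69.30°
pole (s+662): 662 + j794 → |·| = √(662²+794²) = √1068680 ≈ 1033.8, ∠ = arctan(794/662) ≈ 50.18°
|T| = 2 · 848.79 / 1033.8 ≈ 1.6421
Gain = 20 log₁₀(1.6421) ≈ 4.31 dB
∠T = 69.30° − 50.18° = 19.12°

ω = 662: 3.8 dB, 20.6°; ω = 794: 4.3 dB, 19.1°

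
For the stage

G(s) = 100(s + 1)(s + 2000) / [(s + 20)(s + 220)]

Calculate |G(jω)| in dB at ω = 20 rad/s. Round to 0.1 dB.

56.1 dB

At s = jω = j20:
zero (s+1): 1 + j20 → |·| = √(1²+20²) = √401 ≈ 20.025, ∠ = arctan(20/1) ≈ 87.14°
zero (s+2000): 2000 + j20 → |·| = √(2000²+20²) = √4000400 ≈ 2000.1, ∠ = arctan(20/2000) ≈ 0.57°
pole (s+20): 20 + j20 → |·| = √(20²+20²) = √800 ≈ 28.284, ∠ = arctan(20/20) ≈ 45.00°
pole (s+220): 220 + j20 → |·| = √(220²+20²) = √48800 ≈ 220.91, ∠ = arctan(20/220) ≈ 5.19°
|G| = 100 · 40052 / 6248.2 ≈ 641.02
Gain = 20 log₁₀(641.02) ≈ 56.14 dB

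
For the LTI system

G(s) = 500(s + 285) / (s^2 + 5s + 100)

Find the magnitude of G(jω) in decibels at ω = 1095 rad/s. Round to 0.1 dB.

At s = jω = j1095:
zero (s+285): 285 + j1095 → |·| = √(285²+1095²) = √1280250 ≈ 1131.5, ∠ = arctan(1095/285) ≈ 75.41°
quadratic: (j1095)² + 5·j1095 + 100 = -1198925 + j5475 → |·| ≈ 1.1989e+06, ∠ ≈ 179.74°
|G| = 500 · 1131.5 / 1.1989e+06 ≈ 0.47189
Gain = 20 log₁₀(0.47189) ≈ -6.52 dB

-6.5 dB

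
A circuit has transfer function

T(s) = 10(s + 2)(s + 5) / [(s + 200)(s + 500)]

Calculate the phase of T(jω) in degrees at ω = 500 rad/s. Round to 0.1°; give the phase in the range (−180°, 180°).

At s = jω = j500:
zero (s+2): 2 + j500 → |·| = √(2²+500²) = √250004 ≈ 500, ∠ = arctan(500/2) ≈ 89.77°
zero (s+5): 5 + j500 → |·| = √(5²+500²) = √250025 ≈ 500.02, ∠ = arctan(500/5) ≈ 89.43°
pole (s+200): 200 + j500 → |·| = √(200²+500²) = √290000 ≈ 538.52, ∠ = arctan(500/200) ≈ 68.20°
pole (s+500): 500 + j500 → |·| = √(500²+500²) = √500000 ≈ 707.11, ∠ = arctan(500/500) ≈ 45.00°
∠T = 179.20° − 113.20° = 66.00°

66.0°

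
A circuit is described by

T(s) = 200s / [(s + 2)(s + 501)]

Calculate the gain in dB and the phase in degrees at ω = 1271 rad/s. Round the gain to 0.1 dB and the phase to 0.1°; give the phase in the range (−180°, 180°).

-16.7 dB, -68.4°

At s = jω = j1271:
zero at origin: s = j1271 → |·| = 1271, ∠ = 90.00°
pole (s+2): 2 + j1271 → |·| = √(2²+1271²) = √1615445 ≈ 1271, ∠ = arctan(1271/2) ≈ 89.91°
pole (s+501): 501 + j1271 → |·| = √(501²+1271²) = √1866442 ≈ 1366.2, ∠ = arctan(1271/501) ≈ 68.49°
|T| = 200 · 1271 / 1.7364e+06 ≈ 0.14639
Gain = 20 log₁₀(0.14639) ≈ -16.69 dB
∠T = 90.00° − 158.40° = -68.40°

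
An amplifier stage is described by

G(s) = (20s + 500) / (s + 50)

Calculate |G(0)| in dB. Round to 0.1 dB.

20.0 dB

G(0) = 500 / 50 = 10
20 log₁₀(10) ≈ 20.00 dB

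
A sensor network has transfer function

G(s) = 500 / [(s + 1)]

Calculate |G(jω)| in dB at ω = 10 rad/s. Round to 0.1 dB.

33.9 dB

At ω = 10 rad/s:
pole (1 + j10·1) = 1 + j10 → |·| ≈ 10.05, ∠ ≈ 84.29°
|G| = 500 · 1 / (10.05) ≈ 49.751
Gain = 20 log₁₀(49.751) ≈ 33.94 dB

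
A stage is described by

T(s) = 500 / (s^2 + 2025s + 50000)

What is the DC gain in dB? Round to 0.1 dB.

T(0) = 500 / 50000 = 0.01
20 log₁₀(0.01) ≈ -40.00 dB

-40.0 dB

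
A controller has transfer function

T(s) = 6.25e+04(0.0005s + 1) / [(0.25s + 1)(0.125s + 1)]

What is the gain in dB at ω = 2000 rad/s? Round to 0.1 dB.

-3.0 dB

At ω = 2000 rad/s:
zero (1 + j2000·0.0005) = 1 + j1 → |·| ≈ 1.4142, ∠ ≈ 45.00°
pole (1 + j2000·0.25) = 1 + j500 → |·| ≈ 500, ∠ ≈ 89.89°
pole (1 + j2000·0.125) = 1 + j250 → |·| ≈ 250, ∠ ≈ 89.77°
|T| = 6.25e+04 · 1.4142 / (500 · 250) ≈ 0.7071
Gain = 20 log₁₀(0.7071) ≈ -3.01 dB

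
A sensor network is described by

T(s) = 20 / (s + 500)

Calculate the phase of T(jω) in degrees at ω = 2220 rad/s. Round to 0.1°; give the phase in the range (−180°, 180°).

-77.3°

At s = jω = j2220:
pole (s+500): 500 + j2220 → |·| = √(500²+2220²) = √5178400 ≈ 2275.6, ∠ = arctan(2220/500) ≈ 77.31°
∠T = 0.00° − 77.31° = -77.31°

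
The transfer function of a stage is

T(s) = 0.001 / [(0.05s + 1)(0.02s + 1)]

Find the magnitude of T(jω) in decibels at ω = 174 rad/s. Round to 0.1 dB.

At ω = 174 rad/s:
pole (1 + j174·0.05) = 1 + j8.7 → |·| ≈ 8.7573, ∠ ≈ 83.44°
pole (1 + j174·0.02) = 1 + j3.48 → |·| ≈ 3.6208, ∠ ≈ 73.97°
|T| = 0.001 · 1 / (8.7573 · 3.6208) ≈ 3.1537e-05
Gain = 20 log₁₀(3.1537e-05) ≈ -90.02 dB

-90.0 dB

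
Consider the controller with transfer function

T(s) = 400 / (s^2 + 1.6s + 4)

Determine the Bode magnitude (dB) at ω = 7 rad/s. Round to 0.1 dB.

At s = jω = j7:
quadratic: (j7)² + 1.6·j7 + 4 = -45 + j11.2 → |·| ≈ 46.373, ∠ ≈ 166.02°
|T| = 400 / 46.373 ≈ 8.6257
Gain = 20 log₁₀(8.6257) ≈ 18.72 dB

18.7 dB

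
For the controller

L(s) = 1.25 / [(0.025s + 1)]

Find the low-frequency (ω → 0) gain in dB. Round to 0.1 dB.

L(0) = 1.25 · 1 / 1 = 1.25
20 log₁₀(1.25) ≈ 1.94 dB

1.9 dB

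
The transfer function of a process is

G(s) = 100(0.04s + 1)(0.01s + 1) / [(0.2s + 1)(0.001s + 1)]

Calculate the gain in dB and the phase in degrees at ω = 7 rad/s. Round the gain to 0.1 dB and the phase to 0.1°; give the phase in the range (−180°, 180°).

35.6 dB, -35.2°

At ω = 7 rad/s:
zero (1 + j7·0.04) = 1 + j0.28 → |·| ≈ 1.0385, ∠ ≈ 15.64°
zero (1 + j7·0.01) = 1 + j0.07 → |·| ≈ 1.0024, ∠ ≈ 4.00°
pole (1 + j7·0.2) = 1 + j1.4 → |·| ≈ 1.7205, ∠ ≈ 54.46°
pole (1 + j7·0.001) = 1 + j0.007 → |·| ≈ 1, ∠ ≈ 0.40°
|G| = 100 · 1.0385 · 1.0024 / (1.7205 · 1) ≈ 60.505
Gain = 20 log₁₀(60.505) ≈ 35.64 dB
∠G = (15.64° + 4.00°) − (54.46° + 0.40°) = -35.22°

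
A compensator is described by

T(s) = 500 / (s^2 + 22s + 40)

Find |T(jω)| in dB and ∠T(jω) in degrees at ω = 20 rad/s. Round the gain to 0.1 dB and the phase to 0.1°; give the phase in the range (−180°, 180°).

Substitute s = j20:
Numerator: 500 = 500 + j0
Denominator: (j20)^2 + 22(j20) + 40 = -360 + j440
|N| = √(500² + 0²) ≈ 500, ∠N ≈ 0.00°
|D| = √(360² + 440²) ≈ 568.51, ∠D ≈ 129.29°
|T| = 500 / 568.51 ≈ 0.87949
Gain = 20 log₁₀(0.87949) ≈ -1.12 dB
∠T = 0.00° − 129.29° = -129.29°

-1.1 dB, -129.3°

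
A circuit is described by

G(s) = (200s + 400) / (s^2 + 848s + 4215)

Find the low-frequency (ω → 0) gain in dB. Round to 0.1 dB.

-20.5 dB

G(0) = 400 / 4215 ≈ 0.094899
20 log₁₀(0.094899) ≈ -20.45 dB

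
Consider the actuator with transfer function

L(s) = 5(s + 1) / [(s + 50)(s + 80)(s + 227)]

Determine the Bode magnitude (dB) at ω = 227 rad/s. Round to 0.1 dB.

At s = jω = j227:
zero (s+1): 1 + j227 → |·| = √(1²+227²) = √51530 ≈ 227, ∠ = arctan(227/1) ≈ 89.75°
pole (s+50): 50 + j227 → |·| = √(50²+227²) = √54029 ≈ 232.44, ∠ = arctan(227/50) ≈ 77.58°
pole (s+80): 80 + j227 → |·| = √(80²+227²) = √57929 ≈ 240.68, ∠ = arctan(227/80) ≈ 70.59°
pole (s+227): 227 + j227 → |·| = √(227²+227²) = √103058 ≈ 321.03, ∠ = arctan(227/227) ≈ 45.00°
|L| = 5 · 227 / 1.796e+07 ≈ 6.3196e-05
Gain = 20 log₁₀(6.3196e-05) ≈ -83.99 dB

-84.0 dB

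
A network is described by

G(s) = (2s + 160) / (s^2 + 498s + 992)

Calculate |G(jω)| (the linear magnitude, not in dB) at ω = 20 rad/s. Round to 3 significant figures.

0.0165

Substitute s = j20:
Numerator: 2(j20) + 160 = 160 + j40
Denominator: (j20)^2 + 498(j20) + 992 = 592 + j9960
|N| = √(160² + 40²) ≈ 164.92, ∠N ≈ 14.04°
|D| = √(592² + 9960²) ≈ 9977.6, ∠D ≈ 86.60°
|G| = 164.92 / 9977.6 ≈ 0.016529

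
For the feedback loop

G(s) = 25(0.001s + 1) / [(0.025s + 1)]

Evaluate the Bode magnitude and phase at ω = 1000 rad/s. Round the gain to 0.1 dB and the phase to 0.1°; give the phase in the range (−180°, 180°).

At ω = 1000 rad/s:
zero (1 + j1000·0.001) = 1 + j1 → |·| ≈ 1.4142, ∠ ≈ 45.00°
pole (1 + j1000·0.025) = 1 + j25 → |·| ≈ 25.02, ∠ ≈ 87.71°
|G| = 25 · 1.4142 / (25.02) ≈ 1.4131
Gain = 20 log₁₀(1.4131) ≈ 3.00 dB
∠G = (45.00°) − (87.71°) = -42.71°

3.0 dB, -42.7°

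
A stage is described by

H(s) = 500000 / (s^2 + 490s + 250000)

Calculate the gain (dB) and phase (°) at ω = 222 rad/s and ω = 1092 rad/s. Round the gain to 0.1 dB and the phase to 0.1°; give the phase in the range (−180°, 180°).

At s = jω = j222:
quadratic: (j222)² + 490·j222 + 250000 = 200716 + j108780 → |·| ≈ 2.283e+05, ∠ ≈ 28.46°
|H| = 500000 / 2.283e+05 ≈ 2.1901
Gain = 20 log₁₀(2.1901) ≈ 6.81 dB
∠H = 0.00° − 28.46° = -28.46°

At s = jω = j1092:
quadratic: (j1092)² + 490·j1092 + 250000 = -942464 + j535080 → |·| ≈ 1.0838e+06, ∠ ≈ 150.41°
|H| = 500000 / 1.0838e+06 ≈ 0.46134
Gain = 20 log₁₀(0.46134) ≈ -6.72 dB
∠H = 0.00° − 150.41° = -150.41°

ω = 222: 6.8 dB, -28.5°; ω = 1092: -6.7 dB, -150.4°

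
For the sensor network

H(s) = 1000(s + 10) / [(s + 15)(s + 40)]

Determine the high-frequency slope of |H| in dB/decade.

Each pole contributes −20 dB/decade at high frequency; each zero contributes +20 dB/decade.
Net: 1 zero(s) − 2 pole(s) → -20 dB/decade.

-20 dB/decade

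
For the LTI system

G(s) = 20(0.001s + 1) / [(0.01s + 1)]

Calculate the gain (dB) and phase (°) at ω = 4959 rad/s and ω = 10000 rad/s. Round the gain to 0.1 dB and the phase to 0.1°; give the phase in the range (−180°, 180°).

ω = 4959: 6.2 dB, -10.2°; ω = 10000: 6.1 dB, -5.1°

At ω = 4959 rad/s:
zero (1 + j4959·0.001) = 1 + j4.959 → |·| ≈ 5.0588, ∠ ≈ 78.60°
pole (1 + j4959·0.01) = 1 + j49.59 → |·| ≈ 49.6, ∠ ≈ 88.84°
|G| = 20 · 5.0588 / (49.6) ≈ 2.0398
Gain = 20 log₁₀(2.0398) ≈ 6.19 dB
∠G = (78.60°) − (88.84°) = -10.24°

At ω = 10000 rad/s:
zero (1 + j10000·0.001) = 1 + j10 → |·| ≈ 10.05, ∠ ≈ 84.29°
pole (1 + j10000·0.01) = 1 + j100 → |·| ≈ 100, ∠ ≈ 89.43°
|G| = 20 · 10.05 / (100) ≈ 2.01
Gain = 20 log₁₀(2.01) ≈ 6.06 dB
∠G = (84.29°) − (89.43°) = -5.14°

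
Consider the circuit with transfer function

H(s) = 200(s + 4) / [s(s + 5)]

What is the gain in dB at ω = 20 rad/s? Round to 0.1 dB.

19.9 dB

At s = jω = j20:
zero (s+4): 4 + j20 → |·| = √(4²+20²) = √416 ≈ 20.396, ∠ = arctan(20/4) ≈ 78.69°
pole (s+5): 5 + j20 → |·| = √(5²+20²) = √425 ≈ 20.616, ∠ = arctan(20/5) ≈ 75.96°
pole at origin: |s| = 20, ∠ = 90.00° (in denominator)
|H| = 200 · 20.396 / 412.32 ≈ 9.8933
Gain = 20 log₁₀(9.8933) ≈ 19.91 dB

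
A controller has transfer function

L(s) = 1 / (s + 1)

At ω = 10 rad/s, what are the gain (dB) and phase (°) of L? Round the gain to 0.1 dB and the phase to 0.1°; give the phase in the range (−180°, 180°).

Substitute s = j10:
Numerator: 1 = 1 + j0
Denominator: (j10) + 1 = 1 + j10
|N| = √(1² + 0²) ≈ 1, ∠N ≈ 0.00°
|D| = √(1² + 10²) ≈ 10.05, ∠D ≈ 84.29°
|L| = 1 / 10.05 ≈ 0.099502
Gain = 20 log₁₀(0.099502) ≈ -20.04 dB
∠L = 0.00° − 84.29° = -84.29°

-20.0 dB, -84.3°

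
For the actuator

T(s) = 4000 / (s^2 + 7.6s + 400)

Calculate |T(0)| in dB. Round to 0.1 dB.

T(0) = 4000 / 400 = 10
20 log₁₀(10) ≈ 20.00 dB

20.0 dB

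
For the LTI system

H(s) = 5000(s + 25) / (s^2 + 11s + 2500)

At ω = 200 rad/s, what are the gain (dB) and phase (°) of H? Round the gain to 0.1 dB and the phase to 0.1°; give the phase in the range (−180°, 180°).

28.6 dB, -93.8°

At s = jω = j200:
zero (s+25): 25 + j200 → |·| = √(25²+200²) = √40625 ≈ 201.56, ∠ = arctan(200/25) ≈ 82.87°
quadratic: (j200)² + 11·j200 + 2500 = -37500 + j2200 → |·| ≈ 37564, ∠ ≈ 176.64°
|H| = 5000 · 201.56 / 37564 ≈ 26.829
Gain = 20 log₁₀(26.829) ≈ 28.57 dB
∠H = 82.87° − 176.64° = -93.77°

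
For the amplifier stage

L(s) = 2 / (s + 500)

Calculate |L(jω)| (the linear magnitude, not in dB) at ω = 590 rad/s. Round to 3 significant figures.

0.00259

At s = jω = j590:
pole (s+500): 500 + j590 → |·| = √(500²+590²) = √598100 ≈ 773.37, ∠ = arctan(590/500) ≈ 49.72°
|L| = 2 / 773.37 ≈ 0.0025861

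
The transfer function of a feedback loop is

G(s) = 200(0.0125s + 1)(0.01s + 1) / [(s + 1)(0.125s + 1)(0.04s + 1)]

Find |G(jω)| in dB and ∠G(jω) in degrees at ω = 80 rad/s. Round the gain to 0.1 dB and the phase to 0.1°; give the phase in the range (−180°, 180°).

-17.4 dB, -162.6°

At ω = 80 rad/s:
zero (1 + j80·0.0125) = 1 + j1 → |·| ≈ 1.4142, ∠ ≈ 45.00°
zero (1 + j80·0.01) = 1 + j0.8 → |·| ≈ 1.2806, ∠ ≈ 38.66°
pole (1 + j80·1) = 1 + j80 → |·| ≈ 80.006, ∠ ≈ 89.28°
pole (1 + j80·0.125) = 1 + j10 → |·| ≈ 10.05, ∠ ≈ 84.29°
pole (1 + j80·0.04) = 1 + j3.2 → |·| ≈ 3.3526, ∠ ≈ 72.65°
|G| = 200 · 1.4142 · 1.2806 / (80.006 · 10.05 · 3.3526) ≈ 0.13436
Gain = 20 log₁₀(0.13436) ≈ -17.43 dB
∠G = (45.00° + 38.66°) − (89.28° + 84.29° + 72.65°) = -162.56°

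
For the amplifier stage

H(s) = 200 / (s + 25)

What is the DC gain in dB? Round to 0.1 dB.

18.1 dB

H(0) = 200 / (25) = 8
20 log₁₀(8) ≈ 18.06 dB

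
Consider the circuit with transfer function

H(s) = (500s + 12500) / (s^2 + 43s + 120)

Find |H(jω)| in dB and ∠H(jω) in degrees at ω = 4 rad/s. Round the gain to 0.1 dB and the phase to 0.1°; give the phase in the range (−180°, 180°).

Substitute s = j4:
Numerator: 500(j4) + 12500 = 12500 + j2000
Denominator: (j4)^2 + 43(j4) + 120 = 104 + j172
|N| = √(12500² + 2000²) ≈ 12659, ∠N ≈ 9.09°
|D| = √(104² + 172²) ≈ 201, ∠D ≈ 58.84°
|H| = 12659 / 201 ≈ 62.98
Gain = 20 log₁₀(62.98) ≈ 35.98 dB
∠H = 9.09° − 58.84° = -49.75°

36.0 dB, -49.8°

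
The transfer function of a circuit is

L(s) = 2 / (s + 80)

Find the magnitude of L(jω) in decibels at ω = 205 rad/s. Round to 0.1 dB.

-40.8 dB

At s = jω = j205:
pole (s+80): 80 + j205 → |·| = √(80²+205²) = √48425 ≈ 220.06, ∠ = arctan(205/80) ≈ 68.68°
|L| = 2 / 220.06 ≈ 0.0090884
Gain = 20 log₁₀(0.0090884) ≈ -40.83 dB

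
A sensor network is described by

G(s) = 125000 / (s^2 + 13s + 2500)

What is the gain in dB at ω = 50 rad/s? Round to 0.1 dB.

45.7 dB

At s = jω = j50:
quadratic: (j50)² + 13·j50 + 2500 = 0 + j650 → |·| ≈ 650, ∠ ≈ 90.00°
|G| = 125000 / 650 ≈ 192.31
Gain = 20 log₁₀(192.31) ≈ 45.68 dB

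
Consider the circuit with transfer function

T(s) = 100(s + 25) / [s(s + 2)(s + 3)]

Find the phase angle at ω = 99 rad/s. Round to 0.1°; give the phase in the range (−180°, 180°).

At s = jω = j99:
zero (s+25): 25 + j99 → |·| = √(25²+99²) = √10426 ≈ 102.11, ∠ = arctan(99/25) ≈ 75.83°
pole (s+2): 2 + j99 → |·| = √(2²+99²) = √9805 ≈ 99.02, ∠ = arctan(99/2) ≈ 88.84°
pole (s+3): 3 + j99 → |·| = √(3²+99²) = √9810 ≈ 99.045, ∠ = arctan(99/3) ≈ 88.26°
pole at origin: |s| = 99, ∠ = 90.00° (in denominator)
∠T = 75.83° − 267.10° = -191.27° ≡ 168.73° (principal value)

168.7°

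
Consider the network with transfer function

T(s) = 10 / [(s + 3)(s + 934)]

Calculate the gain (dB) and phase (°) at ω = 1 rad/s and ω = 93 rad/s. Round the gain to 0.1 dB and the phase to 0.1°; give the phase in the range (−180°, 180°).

At s = jω = j1:
pole (s+3): 3 + j1 → |·| = √(3²+1²) = √10 ≈ 3.1623, ∠ = arctan(1/3) ≈ 18.43°
pole (s+934): 934 + j1 → |·| = √(934²+1²) = √872357 ≈ 934, ∠ = arctan(1/934) ≈ 0.06°
|T| = 10 / 2953.6 ≈ 0.0033857
Gain = 20 log₁₀(0.0033857) ≈ -49.41 dB
∠T = 0.00° − 18.49° = -18.49°

At s = jω = j93:
pole (s+3): 3 + j93 → |·| = √(3²+93²) = √8658 ≈ 93.048, ∠ = arctan(93/3) ≈ 88.15°
pole (s+934): 934 + j93 → |·| = √(934²+93²) = √881005 ≈ 938.62, ∠ = arctan(93/934) ≈ 5.69°
|T| = 10 / 87337 ≈ 0.0001145
Gain = 20 log₁₀(0.0001145) ≈ -78.82 dB
∠T = 0.00° − 93.84° = -93.84°

ω = 1: -49.4 dB, -18.5°; ω = 93: -78.8 dB, -93.8°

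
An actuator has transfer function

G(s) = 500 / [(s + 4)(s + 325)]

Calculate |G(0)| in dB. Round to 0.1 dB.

-8.3 dB

G(0) = 500 / (4·325) ≈ 0.38462
20 log₁₀(0.38462) ≈ -8.30 dB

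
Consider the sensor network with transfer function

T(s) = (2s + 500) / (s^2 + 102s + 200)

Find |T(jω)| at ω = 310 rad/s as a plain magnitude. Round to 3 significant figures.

Substitute s = j310:
Numerator: 2(j310) + 500 = 500 + j620
Denominator: (j310)^2 + 102(j310) + 200 = -95900 + j31620
|N| = √(500² + 620²) ≈ 796.49, ∠N ≈ 51.12°
|D| = √(95900² + 31620²) ≈ 1.0098e+05, ∠D ≈ 161.75°
|T| = 796.49 / 1.0098e+05 ≈ 0.0078876

0.00789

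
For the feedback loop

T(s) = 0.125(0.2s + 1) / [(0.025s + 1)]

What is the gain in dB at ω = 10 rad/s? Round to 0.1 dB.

-11.3 dB

At ω = 10 rad/s:
zero (1 + j10·0.2) = 1 + j2 → |·| ≈ 2.2361, ∠ ≈ 63.43°
pole (1 + j10·0.025) = 1 + j0.25 → |·| ≈ 1.0308, ∠ ≈ 14.04°
|T| = 0.125 · 2.2361 / (1.0308) ≈ 0.27116
Gain = 20 log₁₀(0.27116) ≈ -11.34 dB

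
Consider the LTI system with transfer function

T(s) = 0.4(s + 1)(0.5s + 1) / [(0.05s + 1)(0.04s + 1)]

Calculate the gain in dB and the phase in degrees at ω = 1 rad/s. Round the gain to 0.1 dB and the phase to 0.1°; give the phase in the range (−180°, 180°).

-4.0 dB, 66.4°

At ω = 1 rad/s:
zero (1 + j1·1) = 1 + j1 → |·| ≈ 1.4142, ∠ ≈ 45.00°
zero (1 + j1·0.5) = 1 + j0.5 → |·| ≈ 1.118, ∠ ≈ 26.57°
pole (1 + j1·0.05) = 1 + j0.05 → |·| ≈ 1.0012, ∠ ≈ 2.86°
pole (1 + j1·0.04) = 1 + j0.04 → |·| ≈ 1.0008, ∠ ≈ 2.29°
|T| = 0.4 · 1.4142 · 1.118 / (1.0012 · 1.0008) ≈ 0.63117
Gain = 20 log₁₀(0.63117) ≈ -4.00 dB
∠T = (45.00° + 26.57°) − (2.86° + 2.29°) = 66.42°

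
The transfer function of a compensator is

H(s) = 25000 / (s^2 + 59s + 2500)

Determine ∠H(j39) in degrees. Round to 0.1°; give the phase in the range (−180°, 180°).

-67.0°

At s = jω = j39:
quadratic: (j39)² + 59·j39 + 2500 = 979 + j2301 → |·| ≈ 2500.6, ∠ ≈ 66.95°
∠H = 0.00° − 66.95° = -66.95°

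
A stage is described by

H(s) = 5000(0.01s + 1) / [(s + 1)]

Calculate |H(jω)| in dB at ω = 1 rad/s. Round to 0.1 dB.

At ω = 1 rad/s:
zero (1 + j1·0.01) = 1 + j0.01 → |·| ≈ 1, ∠ ≈ 0.57°
pole (1 + j1·1) = 1 + j1 → |·| ≈ 1.4142, ∠ ≈ 45.00°
|H| = 5000 · 1 / (1.4142) ≈ 3535.6
Gain = 20 log₁₀(3535.6) ≈ 70.97 dB

71.0 dB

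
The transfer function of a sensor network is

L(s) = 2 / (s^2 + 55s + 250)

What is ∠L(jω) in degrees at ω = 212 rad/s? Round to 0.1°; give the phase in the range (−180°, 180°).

Substitute s = j212:
Numerator: 2 = 2 + j0
Denominator: (j212)^2 + 55(j212) + 250 = -44694 + j11660
|N| = √(2² + 0²) ≈ 2, ∠N ≈ 0.00°
|D| = √(44694² + 11660²) ≈ 46190, ∠D ≈ 165.38°
∠L = 0.00° − 165.38° = -165.38°

-165.4°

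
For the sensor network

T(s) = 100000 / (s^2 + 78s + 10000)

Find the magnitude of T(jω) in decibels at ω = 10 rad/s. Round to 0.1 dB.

At s = jω = j10:
quadratic: (j10)² + 78·j10 + 10000 = 9900 + j780 → |·| ≈ 9930.7, ∠ ≈ 4.50°
|T| = 100000 / 9930.7 ≈ 10.07
Gain = 20 log₁₀(10.07) ≈ 20.06 dB

20.1 dB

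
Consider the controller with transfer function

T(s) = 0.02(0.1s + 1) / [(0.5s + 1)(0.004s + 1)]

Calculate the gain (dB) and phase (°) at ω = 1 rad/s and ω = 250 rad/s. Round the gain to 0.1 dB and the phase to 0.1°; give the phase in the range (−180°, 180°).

ω = 1: -34.9 dB, -21.1°; ω = 250: -51.0 dB, -46.8°

At ω = 1 rad/s:
zero (1 + j1·0.1) = 1 + j0.1 → |·| ≈ 1.005, ∠ ≈ 5.71°
pole (1 + j1·0.5) = 1 + j0.5 → |·| ≈ 1.118, ∠ ≈ 26.57°
pole (1 + j1·0.004) = 1 + j0.004 → |·| ≈ 1, ∠ ≈ 0.23°
|T| = 0.02 · 1.005 / (1.118 · 1) ≈ 0.017979
Gain = 20 log₁₀(0.017979) ≈ -34.90 dB
∠T = (5.71°) − (26.57° + 0.23°) = -21.09°

At ω = 250 rad/s:
zero (1 + j250·0.1) = 1 + j25 → |·| ≈ 25.02, ∠ ≈ 87.71°
pole (1 + j250·0.5) = 1 + j125 → |·| ≈ 125, ∠ ≈ 89.54°
pole (1 + j250·0.004) = 1 + j1 → |·| ≈ 1.4142, ∠ ≈ 45.00°
|T| = 0.02 · 25.02 / (125 · 1.4142) ≈ 0.0028307
Gain = 20 log₁₀(0.0028307) ≈ -50.96 dB
∠T = (87.71°) − (89.54° + 45.00°) = -46.83°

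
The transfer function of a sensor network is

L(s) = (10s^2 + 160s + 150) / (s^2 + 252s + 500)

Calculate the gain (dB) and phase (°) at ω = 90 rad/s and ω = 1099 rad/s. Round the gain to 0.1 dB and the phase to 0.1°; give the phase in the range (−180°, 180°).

Substitute s = j90:
Numerator: 10(j90)^2 + 160(j90) + 150 = -80850 + j14400
Denominator: (j90)^2 + 252(j90) + 500 = -7600 + j22680
|N| = √(80850² + 14400²) ≈ 82122, ∠N ≈ 169.90°
|D| = √(7600² + 22680²) ≈ 23919, ∠D ≈ 108.53°
|L| = 82122 / 23919 ≈ 3.4333
Gain = 20 log₁₀(3.4333) ≈ 10.71 dB
∠L = 169.90° − 108.53° = 61.37°

Substitute s = j1099:
Numerator: 10(j1099)^2 + 160(j1099) + 150 = -12077860 + j175840
Denominator: (j1099)^2 + 252(j1099) + 500 = -1207301 + j276948
|N| = √(12077860² + 175840²) ≈ 1.2079e+07, ∠N ≈ 179.17°
|D| = √(1207301² + 276948²) ≈ 1.2387e+06, ∠D ≈ 167.08°
|L| = 1.2079e+07 / 1.2387e+06 ≈ 9.7514
Gain = 20 log₁₀(9.7514) ≈ 19.78 dB
∠L = 179.17° − 167.08° = 12.09°

ω = 90: 10.7 dB, 61.4°; ω = 1099: 19.8 dB, 12.1°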